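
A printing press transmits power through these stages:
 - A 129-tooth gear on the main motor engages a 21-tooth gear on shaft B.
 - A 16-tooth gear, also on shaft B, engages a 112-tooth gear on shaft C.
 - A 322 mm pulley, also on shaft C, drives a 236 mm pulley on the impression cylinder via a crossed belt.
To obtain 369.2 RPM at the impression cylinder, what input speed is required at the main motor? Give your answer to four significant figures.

308.4 RPM

Overall ratio R = 0.16279 × 7 × 0.73292 = 0.83519.
Required input speed = output speed × R = 369.2 × 0.83519 = 308.35 RPM.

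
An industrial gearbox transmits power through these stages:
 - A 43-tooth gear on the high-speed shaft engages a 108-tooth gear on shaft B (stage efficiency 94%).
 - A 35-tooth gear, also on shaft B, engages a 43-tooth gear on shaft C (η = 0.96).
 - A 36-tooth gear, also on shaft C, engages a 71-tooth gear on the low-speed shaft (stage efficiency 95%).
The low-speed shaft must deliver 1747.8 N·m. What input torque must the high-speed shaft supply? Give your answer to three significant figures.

Overall ratio R = 2.5116 × 1.2286 × 1.9722 = 6.0857; overall efficiency η = 0.94 × 0.96 × 0.95 = 0.8573.
Input torque = output torque / (R × η) = 1747.8 / (6.0857 × 0.8573) = 335.01 N·m.

335 N·m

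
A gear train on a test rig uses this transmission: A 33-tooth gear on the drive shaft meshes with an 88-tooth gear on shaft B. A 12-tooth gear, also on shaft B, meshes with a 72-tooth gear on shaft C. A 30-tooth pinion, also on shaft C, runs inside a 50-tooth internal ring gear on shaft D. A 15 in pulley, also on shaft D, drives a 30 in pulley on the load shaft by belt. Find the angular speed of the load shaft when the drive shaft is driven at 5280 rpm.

gear mesh 88/33 = 2.6667 → 5280/2.6667 = 1980 rpm
gear mesh 72/12 = 6 → 1980/6 = 330 rpm
internal gear 50/30 = 1.6667 → 330/1.6667 = 198 rpm
belt 30/15 = 2 → 198/2 = 99 rpm

99 rpm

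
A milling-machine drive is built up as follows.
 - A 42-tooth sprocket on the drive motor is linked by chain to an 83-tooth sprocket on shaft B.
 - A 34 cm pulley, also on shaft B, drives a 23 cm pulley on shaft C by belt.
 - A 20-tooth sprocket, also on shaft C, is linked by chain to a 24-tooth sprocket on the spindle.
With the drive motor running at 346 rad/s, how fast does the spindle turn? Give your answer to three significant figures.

Chain: ratio = 83/42 = 1.9762, so shaft B turns at 346 / 1.9762 = 175.08 rad/s.
Belt: ratio = 23/34 = 0.67647, so shaft C turns at 175.08 / 0.67647 = 258.82 rad/s.
Chain: ratio = 24/20 = 1.2, so the spindle turns at 258.82 / 1.2 = 215.68 rad/s.

216 rad/s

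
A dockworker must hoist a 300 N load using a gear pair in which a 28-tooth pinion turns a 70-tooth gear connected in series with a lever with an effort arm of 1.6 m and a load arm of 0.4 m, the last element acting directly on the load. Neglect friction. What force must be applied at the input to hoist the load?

30 N

Gear pair MA = 70/28 = 2.5.
Lever MA = effort arm / load arm = 1.6/0.4 = 4.
Combined ideal MA = 2.5 × 4 = 10.
Effort = load / MA = 300 / 10 = 30 N.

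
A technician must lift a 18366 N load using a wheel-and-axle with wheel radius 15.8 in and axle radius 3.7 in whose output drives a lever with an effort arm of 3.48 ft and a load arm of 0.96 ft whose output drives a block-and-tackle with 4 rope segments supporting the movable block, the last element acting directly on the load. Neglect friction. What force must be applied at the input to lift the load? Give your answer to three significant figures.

297 N

Wheel-and-axle MA = R/r = 15.8/3.7 = 4.2703.
Lever MA = effort arm / load arm = 3.48/0.96 = 3.625.
Block-and-tackle MA = number of supporting rope parts = 4.
Combined ideal MA = 4.2703 × 3.625 × 4 = 61.919.
Effort = load / MA = 18366 / 61.919 = 296.61 N.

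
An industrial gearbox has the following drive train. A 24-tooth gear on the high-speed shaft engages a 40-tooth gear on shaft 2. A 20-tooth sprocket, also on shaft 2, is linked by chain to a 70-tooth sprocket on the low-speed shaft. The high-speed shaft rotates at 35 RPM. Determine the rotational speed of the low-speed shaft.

6 RPM

Gear mesh: ratio = 40/24 = 1.6667, so shaft 2 turns at 35 / 1.6667 = 21 RPM.
Chain: ratio = 70/20 = 3.5, so the low-speed shaft turns at 21 / 3.5 = 6 RPM.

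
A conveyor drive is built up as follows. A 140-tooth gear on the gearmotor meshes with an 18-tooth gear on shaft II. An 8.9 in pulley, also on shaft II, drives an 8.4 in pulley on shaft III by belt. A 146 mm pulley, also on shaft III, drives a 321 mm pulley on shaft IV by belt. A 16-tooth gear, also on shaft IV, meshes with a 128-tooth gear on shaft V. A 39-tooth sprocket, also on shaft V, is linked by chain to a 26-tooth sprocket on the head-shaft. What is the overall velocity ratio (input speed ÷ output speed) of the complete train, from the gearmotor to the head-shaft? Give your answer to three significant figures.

Each stage contributes driven/driver: gear mesh 18/140 = 0.12857, belt 8.4/8.9 = 0.94382, belt 321/146 = 2.1986, gear mesh 128/16 = 8, chain 26/39 = 0.66667.
Overall: 0.12857 × 0.94382 × 2.1986 × 8 × 0.66667 = 1.4229.

1.42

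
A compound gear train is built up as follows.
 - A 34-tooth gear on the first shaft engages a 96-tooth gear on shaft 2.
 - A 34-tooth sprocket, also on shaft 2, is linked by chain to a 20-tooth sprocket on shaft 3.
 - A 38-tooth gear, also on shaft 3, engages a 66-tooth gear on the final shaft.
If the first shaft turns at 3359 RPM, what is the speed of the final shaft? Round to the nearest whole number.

gear mesh 96/34 = 2.8235 → 3359/2.8235 = 1189.6 RPM
chain 20/34 = 0.58824 → 1189.6/0.58824 = 2022.4 RPM
gear mesh 66/38 = 1.7368 → 2022.4/1.7368 = 1164.4 RPM

1164 RPM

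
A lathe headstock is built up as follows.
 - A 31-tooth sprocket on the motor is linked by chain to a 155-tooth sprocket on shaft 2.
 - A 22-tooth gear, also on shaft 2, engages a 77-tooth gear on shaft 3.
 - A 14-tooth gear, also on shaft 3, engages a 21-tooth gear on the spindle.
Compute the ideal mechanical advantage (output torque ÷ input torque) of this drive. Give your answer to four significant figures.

26.25

Each stage contributes driven/driver: chain 155/31 = 5, gear mesh 77/22 = 3.5, gear mesh 21/14 = 1.5.
Overall: 5 × 3.5 × 1.5 = 26.25.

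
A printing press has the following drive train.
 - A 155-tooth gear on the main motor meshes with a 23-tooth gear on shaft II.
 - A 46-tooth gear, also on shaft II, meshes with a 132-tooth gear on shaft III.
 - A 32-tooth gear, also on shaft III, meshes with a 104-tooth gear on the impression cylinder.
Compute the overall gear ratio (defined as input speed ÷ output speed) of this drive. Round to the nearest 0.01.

1.38

Each stage contributes driven/driver: gear mesh 23/155 = 0.14839, gear mesh 132/46 = 2.8696, gear mesh 104/32 = 3.25.
Overall: 0.14839 × 2.8696 × 3.25 = 1.3839.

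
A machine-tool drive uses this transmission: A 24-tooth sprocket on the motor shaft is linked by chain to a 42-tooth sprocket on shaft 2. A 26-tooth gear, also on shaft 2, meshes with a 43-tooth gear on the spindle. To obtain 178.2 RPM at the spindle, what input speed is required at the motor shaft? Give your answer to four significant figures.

Overall ratio R = 1.75 × 1.6538 = 2.8942.
Required input speed = output speed × R = 178.2 × 2.8942 = 515.75 RPM.

515.8 RPM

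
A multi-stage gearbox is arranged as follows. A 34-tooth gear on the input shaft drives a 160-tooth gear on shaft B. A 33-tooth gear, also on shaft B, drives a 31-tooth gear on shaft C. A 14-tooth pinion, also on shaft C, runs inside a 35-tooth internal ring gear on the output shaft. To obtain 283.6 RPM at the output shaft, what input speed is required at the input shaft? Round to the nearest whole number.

3134 RPM

Overall ratio R = 4.7059 × 0.93939 × 2.5 = 11.052.
Required input speed = output speed × R = 283.6 × 11.052 = 3134.3 RPM.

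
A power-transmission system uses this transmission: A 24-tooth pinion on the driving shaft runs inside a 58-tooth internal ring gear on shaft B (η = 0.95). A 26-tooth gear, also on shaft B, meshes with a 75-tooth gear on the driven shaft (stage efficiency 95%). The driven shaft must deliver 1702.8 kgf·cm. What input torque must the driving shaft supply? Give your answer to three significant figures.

Overall ratio R = 2.4167 × 2.8846 = 6.9712; overall efficiency η = 0.95 × 0.95 = 0.9025.
Input torque = output torque / (R × η) = 1702.8 / (6.9712 × 0.9025) = 270.65 kgf·cm.

271 kgf·cm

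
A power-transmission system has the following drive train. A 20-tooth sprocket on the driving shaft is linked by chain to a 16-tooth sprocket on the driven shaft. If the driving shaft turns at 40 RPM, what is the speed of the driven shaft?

50 RPM

Chain: ratio = 16/20 = 0.8, so the driven shaft turns at 40 / 0.8 = 50 RPM.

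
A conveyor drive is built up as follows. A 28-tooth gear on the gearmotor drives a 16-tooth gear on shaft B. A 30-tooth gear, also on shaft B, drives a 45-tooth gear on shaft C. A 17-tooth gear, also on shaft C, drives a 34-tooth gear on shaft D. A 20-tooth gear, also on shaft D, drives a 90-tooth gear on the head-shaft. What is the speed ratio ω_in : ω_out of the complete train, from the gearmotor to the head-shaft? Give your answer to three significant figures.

7.71

Each stage contributes driven/driver: gear mesh 16/28 = 0.57143, gear mesh 45/30 = 1.5, gear mesh 34/17 = 2, gear mesh 90/20 = 4.5.
Overall: 0.57143 × 1.5 × 2 × 4.5 = 7.7143.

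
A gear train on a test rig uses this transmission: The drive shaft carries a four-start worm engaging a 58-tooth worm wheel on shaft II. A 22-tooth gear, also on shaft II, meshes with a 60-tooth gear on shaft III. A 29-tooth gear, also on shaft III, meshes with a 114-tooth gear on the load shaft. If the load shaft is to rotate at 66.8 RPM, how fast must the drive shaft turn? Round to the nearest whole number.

Overall ratio R = 14.5 × 2.7273 × 3.931 = 155.45.
Required input speed = output speed × R = 66.8 × 155.45 = 10384 RPM.

10384 RPM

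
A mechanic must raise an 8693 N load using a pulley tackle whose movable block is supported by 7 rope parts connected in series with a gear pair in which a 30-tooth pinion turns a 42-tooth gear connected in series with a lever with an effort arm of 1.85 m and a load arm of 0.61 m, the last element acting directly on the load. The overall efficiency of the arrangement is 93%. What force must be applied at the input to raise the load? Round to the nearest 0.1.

314.5 N

Block-and-tackle MA = number of supporting rope parts = 7.
Gear pair MA = 42/30 = 1.4.
Lever MA = effort arm / load arm = 1.85/0.61 = 3.0328.
Combined ideal MA = 7 × 1.4 × 3.0328 = 29.721.
Actual MA = 29.721 × 0.93 = 27.641.
Effort = load / actual MA = 8693 / 27.641 = 314.5 N.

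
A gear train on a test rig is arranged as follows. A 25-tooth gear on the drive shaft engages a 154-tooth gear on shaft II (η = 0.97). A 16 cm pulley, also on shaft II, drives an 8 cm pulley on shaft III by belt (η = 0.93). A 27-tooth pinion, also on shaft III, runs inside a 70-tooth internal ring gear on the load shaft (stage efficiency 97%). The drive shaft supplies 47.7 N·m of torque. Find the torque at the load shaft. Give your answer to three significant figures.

333 N·m

After the gear mesh (154/25): 47.7 × 6.16 × 0.97 = 285.02 N·m
After the belt (8/16): 285.02 × 0.5 × 0.93 = 132.53 N·m
After the internal gear (70/27): 132.53 × 2.5926 × 0.97 = 333.3 N·m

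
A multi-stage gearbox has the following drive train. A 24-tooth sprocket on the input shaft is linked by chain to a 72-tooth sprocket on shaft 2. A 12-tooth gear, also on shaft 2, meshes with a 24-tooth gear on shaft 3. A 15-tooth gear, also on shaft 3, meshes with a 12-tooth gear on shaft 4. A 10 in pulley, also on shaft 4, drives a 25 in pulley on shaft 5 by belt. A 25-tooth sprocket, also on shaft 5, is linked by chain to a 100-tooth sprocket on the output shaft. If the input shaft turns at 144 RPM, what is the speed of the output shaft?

3 RPM

the input shaft → shaft 2 (chain, 72/24): 144 ÷ 3 = 48 RPM
shaft 2 → shaft 3 (gear mesh, 24/12): 48 ÷ 2 = 24 RPM
shaft 3 → shaft 4 (gear mesh, 12/15): 24 ÷ 0.8 = 30 RPM
shaft 4 → shaft 5 (belt, 25/10): 30 ÷ 2.5 = 12 RPM
shaft 5 → the output shaft (chain, 100/25): 12 ÷ 4 = 3 RPM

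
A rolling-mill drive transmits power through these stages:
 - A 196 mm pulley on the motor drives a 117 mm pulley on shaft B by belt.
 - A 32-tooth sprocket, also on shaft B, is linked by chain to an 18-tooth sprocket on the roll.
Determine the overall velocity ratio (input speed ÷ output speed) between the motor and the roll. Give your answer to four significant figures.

Each stage contributes driven/driver: belt 117/196 = 0.59694, chain 18/32 = 0.5625.
Overall: 0.59694 × 0.5625 = 0.33578.

0.3358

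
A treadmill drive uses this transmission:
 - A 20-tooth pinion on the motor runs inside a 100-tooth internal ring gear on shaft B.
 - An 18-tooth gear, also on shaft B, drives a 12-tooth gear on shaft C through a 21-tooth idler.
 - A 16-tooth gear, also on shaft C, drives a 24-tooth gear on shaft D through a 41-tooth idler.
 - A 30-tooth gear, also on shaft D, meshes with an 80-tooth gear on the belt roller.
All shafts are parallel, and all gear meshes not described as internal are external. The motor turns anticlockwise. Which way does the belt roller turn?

clockwise

the motor → shaft B: internal mesh, same direction → CCW.
shaft B → shaft C: driver → idler → driven is 2 external meshes, 2 reversals → CCW.
shaft C → shaft D: driver → idler → driven is 2 external meshes, 2 reversals → CCW.
shaft D → the belt roller: external mesh, 1 reversal → CW.
5 reversals in total — an odd number — so the belt roller turns opposite to the motor.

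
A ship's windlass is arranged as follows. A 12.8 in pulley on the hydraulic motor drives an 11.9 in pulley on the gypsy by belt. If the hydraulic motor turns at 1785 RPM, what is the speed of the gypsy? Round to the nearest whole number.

Belt: ratio = 11.9/12.8 = 0.92969, so the gypsy turns at 1785 / 0.92969 = 1920 RPM.

1920 RPM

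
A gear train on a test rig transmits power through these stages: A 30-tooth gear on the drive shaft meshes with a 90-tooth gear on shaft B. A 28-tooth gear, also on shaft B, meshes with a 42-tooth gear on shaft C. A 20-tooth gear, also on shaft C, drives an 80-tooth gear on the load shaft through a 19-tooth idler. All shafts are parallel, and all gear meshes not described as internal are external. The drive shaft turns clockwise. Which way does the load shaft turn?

the drive shaft → shaft B: external mesh, 1 reversal → CCW.
shaft B → shaft C: external mesh, 1 reversal → CW.
shaft C → the load shaft: driver → idler → driven is 2 external meshes, 2 reversals → CW.
4 reversals in total — an even number — so the load shaft turns the same way as the drive shaft.

clockwise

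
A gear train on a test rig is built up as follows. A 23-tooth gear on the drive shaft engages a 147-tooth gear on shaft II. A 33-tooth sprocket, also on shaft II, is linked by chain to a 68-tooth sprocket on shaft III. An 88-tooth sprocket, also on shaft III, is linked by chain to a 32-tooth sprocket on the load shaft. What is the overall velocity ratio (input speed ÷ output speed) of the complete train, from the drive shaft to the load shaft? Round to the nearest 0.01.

4.79

Each stage contributes driven/driver: gear mesh 147/23 = 6.3913, chain 68/33 = 2.0606, chain 32/88 = 0.36364.
Overall: 6.3913 × 2.0606 × 0.36364 = 4.7891.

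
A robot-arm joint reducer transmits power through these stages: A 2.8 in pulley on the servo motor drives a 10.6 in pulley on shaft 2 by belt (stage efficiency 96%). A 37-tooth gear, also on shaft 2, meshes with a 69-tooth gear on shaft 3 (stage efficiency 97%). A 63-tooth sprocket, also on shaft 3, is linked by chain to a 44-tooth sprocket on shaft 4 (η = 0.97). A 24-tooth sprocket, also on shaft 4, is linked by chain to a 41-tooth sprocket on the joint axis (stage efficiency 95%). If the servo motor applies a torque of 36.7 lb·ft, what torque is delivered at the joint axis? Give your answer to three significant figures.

Belt: ratio = 10.6/2.8 = 3.7857; torque at shaft 2 = 36.7 × 3.7857 × 0.96 = 133.38 lb·ft.
Gear mesh: ratio = 69/37 = 1.8649; torque at shaft 3 = 133.38 × 1.8649 × 0.97 = 241.27 lb·ft.
Chain: ratio = 44/63 = 0.69841; torque at shaft 4 = 241.27 × 0.69841 × 0.97 = 163.45 lb·ft.
Chain: ratio = 41/24 = 1.7083; torque at the joint axis = 163.45 × 1.7083 × 0.95 = 265.27 lb·ft.

265 lb·ft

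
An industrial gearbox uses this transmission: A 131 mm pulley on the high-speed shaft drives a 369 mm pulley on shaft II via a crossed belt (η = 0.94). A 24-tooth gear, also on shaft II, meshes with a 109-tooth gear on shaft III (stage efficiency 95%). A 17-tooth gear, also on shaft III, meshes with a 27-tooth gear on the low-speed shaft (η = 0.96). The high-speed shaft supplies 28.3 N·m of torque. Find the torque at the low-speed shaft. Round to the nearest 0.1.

492.9 N·m

Belt: ratio = 369/131 = 2.8168; torque at shaft II = 28.3 × 2.8168 × 0.94 = 74.932 N·m.
Gear mesh: ratio = 109/24 = 4.5417; torque at shaft III = 74.932 × 4.5417 × 0.95 = 323.3 N·m.
Gear mesh: ratio = 27/17 = 1.5882; torque at the low-speed shaft = 323.3 × 1.5882 × 0.96 = 492.94 N·m.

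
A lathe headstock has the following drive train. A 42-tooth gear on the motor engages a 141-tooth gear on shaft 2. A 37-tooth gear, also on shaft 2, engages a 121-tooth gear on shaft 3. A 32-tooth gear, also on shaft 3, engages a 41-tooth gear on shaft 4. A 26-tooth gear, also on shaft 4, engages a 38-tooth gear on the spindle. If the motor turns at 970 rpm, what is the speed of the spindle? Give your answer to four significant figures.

gear mesh 141/42 = 3.3571 → 970/3.3571 = 288.94 rpm
gear mesh 121/37 = 3.2703 → 288.94/3.2703 = 88.352 rpm
gear mesh 41/32 = 1.2812 → 88.352/1.2812 = 68.958 rpm
gear mesh 38/26 = 1.4615 → 68.958/1.4615 = 47.182 rpm

47.18 rpm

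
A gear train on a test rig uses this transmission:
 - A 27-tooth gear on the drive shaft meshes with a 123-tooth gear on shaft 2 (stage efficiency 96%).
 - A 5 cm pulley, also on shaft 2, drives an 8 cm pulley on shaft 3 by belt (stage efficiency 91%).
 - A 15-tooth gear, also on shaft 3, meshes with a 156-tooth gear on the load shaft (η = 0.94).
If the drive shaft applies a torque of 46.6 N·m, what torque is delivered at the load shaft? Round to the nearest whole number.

2901 N·m

After the gear mesh (123/27): 46.6 × 4.5556 × 0.96 = 203.8 N·m
After the belt (8/5): 203.8 × 1.6 × 0.91 = 296.73 N·m
After the gear mesh (156/15): 296.73 × 10.4 × 0.94 = 2900.8 N·m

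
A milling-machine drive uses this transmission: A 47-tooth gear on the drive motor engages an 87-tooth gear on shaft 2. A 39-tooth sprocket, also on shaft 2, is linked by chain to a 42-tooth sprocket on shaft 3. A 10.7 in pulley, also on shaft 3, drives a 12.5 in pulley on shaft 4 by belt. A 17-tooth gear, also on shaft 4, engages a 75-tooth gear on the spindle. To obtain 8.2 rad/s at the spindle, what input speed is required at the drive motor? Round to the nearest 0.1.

Overall ratio R = 1.8511 × 1.0769 × 1.1682 × 4.4118 = 10.274.
Required input speed = output speed × R = 8.2 × 10.274 = 84.248 rad/s.

84.2 rad/s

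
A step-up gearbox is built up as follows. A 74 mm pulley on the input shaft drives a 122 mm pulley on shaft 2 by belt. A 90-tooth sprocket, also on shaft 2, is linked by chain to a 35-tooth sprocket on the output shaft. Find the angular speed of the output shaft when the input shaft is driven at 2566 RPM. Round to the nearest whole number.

4002 RPM

Belt: ratio = 122/74 = 1.6486, so shaft 2 turns at 2566 / 1.6486 = 1556.4 RPM.
Chain: ratio = 35/90 = 0.38889, so the output shaft turns at 1556.4 / 0.38889 = 4002.2 RPM.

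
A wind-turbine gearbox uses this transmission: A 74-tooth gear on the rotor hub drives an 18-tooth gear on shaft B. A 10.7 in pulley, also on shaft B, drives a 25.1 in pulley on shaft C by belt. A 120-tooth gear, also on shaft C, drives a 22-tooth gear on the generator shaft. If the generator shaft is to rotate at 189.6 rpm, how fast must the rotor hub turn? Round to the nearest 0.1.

19.8 rpm

Overall ratio R = 0.24324 × 2.3458 × 0.18333 = 0.10461.
Required input speed = output speed × R = 189.6 × 0.10461 = 19.834 rpm.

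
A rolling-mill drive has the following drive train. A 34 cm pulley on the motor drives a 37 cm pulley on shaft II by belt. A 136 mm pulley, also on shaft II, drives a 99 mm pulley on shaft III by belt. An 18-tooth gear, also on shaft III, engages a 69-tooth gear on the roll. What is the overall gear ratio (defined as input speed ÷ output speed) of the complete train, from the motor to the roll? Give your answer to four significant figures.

3.037

Each stage contributes driven/driver: belt 37/34 = 1.0882, belt 99/136 = 0.72794, gear mesh 69/18 = 3.8333.
Overall: 1.0882 × 0.72794 × 3.8333 = 3.0367.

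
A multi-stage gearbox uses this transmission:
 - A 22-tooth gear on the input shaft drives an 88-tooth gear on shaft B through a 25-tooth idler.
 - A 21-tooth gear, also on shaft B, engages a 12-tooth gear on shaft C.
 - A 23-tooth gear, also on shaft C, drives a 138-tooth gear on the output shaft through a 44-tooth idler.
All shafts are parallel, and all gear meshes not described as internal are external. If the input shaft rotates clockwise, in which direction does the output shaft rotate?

counterclockwise

the input shaft → shaft B: driver → idler → driven is 2 external meshes, 2 reversals → CW.
shaft B → shaft C: external mesh, 1 reversal → CCW.
shaft C → the output shaft: driver → idler → driven is 2 external meshes, 2 reversals → CCW.
5 reversals in total — an odd number — so the output shaft turns opposite to the input shaft.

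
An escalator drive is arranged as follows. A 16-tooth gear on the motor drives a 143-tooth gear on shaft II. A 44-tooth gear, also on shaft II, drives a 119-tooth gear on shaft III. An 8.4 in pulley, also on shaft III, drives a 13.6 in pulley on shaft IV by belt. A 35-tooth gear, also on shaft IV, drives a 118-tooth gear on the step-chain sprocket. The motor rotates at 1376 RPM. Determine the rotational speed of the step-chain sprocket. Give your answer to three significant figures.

Gear mesh: ratio = 143/16 = 8.9375, so shaft II turns at 1376 / 8.9375 = 153.96 RPM.
Gear mesh: ratio = 119/44 = 2.7045, so shaft III turns at 153.96 / 2.7045 = 56.926 RPM.
Belt: ratio = 13.6/8.4 = 1.619, so shaft IV turns at 56.926 / 1.619 = 35.16 RPM.
Gear mesh: ratio = 118/35 = 3.3714, so the step-chain sprocket turns at 35.16 / 3.3714 = 10.429 RPM.

10.4 RPM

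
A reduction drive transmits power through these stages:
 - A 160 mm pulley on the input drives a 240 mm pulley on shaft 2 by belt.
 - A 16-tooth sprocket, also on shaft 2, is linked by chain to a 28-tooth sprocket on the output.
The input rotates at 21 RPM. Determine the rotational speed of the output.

8 RPM

the input → shaft 2 (belt, 240/160): 21 ÷ 1.5 = 14 RPM
shaft 2 → the output (chain, 28/16): 14 ÷ 1.75 = 8 RPM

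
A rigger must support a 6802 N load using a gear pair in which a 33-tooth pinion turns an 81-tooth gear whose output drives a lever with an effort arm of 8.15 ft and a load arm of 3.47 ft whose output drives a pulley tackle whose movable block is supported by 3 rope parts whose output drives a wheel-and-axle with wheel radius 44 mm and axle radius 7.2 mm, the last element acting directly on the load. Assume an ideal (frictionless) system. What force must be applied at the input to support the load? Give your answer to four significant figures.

Gear pair MA = 81/33 = 2.4545.
Lever MA = effort arm / load arm = 8.15/3.47 = 2.3487.
Block-and-tackle MA = number of supporting rope parts = 3.
Wheel-and-axle MA = R/r = 44/7.2 = 6.1111.
Combined ideal MA = 2.4545 × 2.3487 × 3 × 6.1111 = 105.69.
Effort = load / MA = 6802 / 105.69 = 64.357 N.

64.36 N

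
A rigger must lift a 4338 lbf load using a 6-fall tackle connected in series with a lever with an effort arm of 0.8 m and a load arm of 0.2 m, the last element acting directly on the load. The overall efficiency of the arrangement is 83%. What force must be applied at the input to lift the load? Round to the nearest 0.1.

217.8 lbf

Block-and-tackle MA = number of supporting rope parts = 6.
Lever MA = effort arm / load arm = 0.8/0.2 = 4.
Combined ideal MA = 6 × 4 = 24.
Actual MA = 24 × 0.83 = 19.92.
Effort = load / actual MA = 4338 / 19.92 = 217.77 lbf.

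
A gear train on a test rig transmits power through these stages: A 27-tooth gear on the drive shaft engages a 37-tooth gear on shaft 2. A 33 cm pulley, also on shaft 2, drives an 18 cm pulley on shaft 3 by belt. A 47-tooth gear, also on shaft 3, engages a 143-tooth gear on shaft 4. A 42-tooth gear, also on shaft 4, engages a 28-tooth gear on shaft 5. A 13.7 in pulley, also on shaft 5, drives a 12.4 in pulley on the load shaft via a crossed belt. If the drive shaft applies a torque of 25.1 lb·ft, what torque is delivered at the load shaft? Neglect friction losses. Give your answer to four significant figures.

After the gear mesh (37/27): 25.1 × 1.3704 = 34.396 lb·ft
After the belt (18/33): 34.396 × 0.54545 = 18.762 lb·ft
After the gear mesh (143/47): 18.762 × 3.0426 = 57.083 lb·ft
After the gear mesh (28/42): 57.083 × 0.66667 = 38.055 lb·ft
After the belt (12.4/13.7): 38.055 × 0.90511 = 34.444 lb·ft

34.44 lb·ft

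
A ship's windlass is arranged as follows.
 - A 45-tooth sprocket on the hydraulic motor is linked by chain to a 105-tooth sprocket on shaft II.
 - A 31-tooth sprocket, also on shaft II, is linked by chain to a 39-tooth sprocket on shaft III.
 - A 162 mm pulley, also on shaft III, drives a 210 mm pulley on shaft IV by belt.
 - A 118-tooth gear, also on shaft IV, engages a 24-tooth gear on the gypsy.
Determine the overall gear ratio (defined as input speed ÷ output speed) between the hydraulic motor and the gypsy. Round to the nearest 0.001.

0.774

Each stage contributes driven/driver: chain 105/45 = 2.3333, chain 39/31 = 1.2581, belt 210/162 = 1.2963, gear mesh 24/118 = 0.20339.
Overall: 2.3333 × 1.2581 × 1.2963 × 0.20339 = 0.77395.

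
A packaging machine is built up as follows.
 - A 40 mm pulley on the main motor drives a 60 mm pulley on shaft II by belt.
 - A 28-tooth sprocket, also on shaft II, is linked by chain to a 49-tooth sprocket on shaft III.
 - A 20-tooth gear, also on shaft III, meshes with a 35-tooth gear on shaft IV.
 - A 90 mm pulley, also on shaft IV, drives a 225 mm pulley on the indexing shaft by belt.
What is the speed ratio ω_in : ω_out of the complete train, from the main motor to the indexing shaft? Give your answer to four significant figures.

11.48

Each stage contributes driven/driver: belt 60/40 = 1.5, chain 49/28 = 1.75, gear mesh 35/20 = 1.75, belt 225/90 = 2.5.
Overall: 1.5 × 1.75 × 1.75 × 2.5 = 11.484.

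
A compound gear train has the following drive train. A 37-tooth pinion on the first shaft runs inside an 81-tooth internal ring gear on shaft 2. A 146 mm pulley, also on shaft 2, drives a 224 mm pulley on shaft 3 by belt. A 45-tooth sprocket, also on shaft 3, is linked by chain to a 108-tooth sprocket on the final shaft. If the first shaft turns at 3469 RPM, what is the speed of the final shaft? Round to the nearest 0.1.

internal gear 81/37 = 2.1892 → 3469/2.1892 = 1584.6 RPM
belt 224/146 = 1.5342 → 1584.6/1.5342 = 1032.8 RPM
chain 108/45 = 2.4 → 1032.8/2.4 = 430.34 RPM

430.3 RPM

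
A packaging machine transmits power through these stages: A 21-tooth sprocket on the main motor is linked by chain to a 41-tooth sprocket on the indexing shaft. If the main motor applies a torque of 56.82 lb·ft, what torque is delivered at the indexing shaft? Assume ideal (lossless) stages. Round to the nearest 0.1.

chain 41/21 = 1.9524 → τ = 56.82·1.9524 = 110.93 lb·ft

110.9 lb·ft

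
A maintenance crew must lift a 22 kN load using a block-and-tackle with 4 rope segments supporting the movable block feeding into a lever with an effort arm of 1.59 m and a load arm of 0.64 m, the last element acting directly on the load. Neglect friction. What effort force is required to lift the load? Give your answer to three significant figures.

Block-and-tackle MA = number of supporting rope parts = 4.
Lever MA = effort arm / load arm = 1.59/0.64 = 2.4844.
Combined ideal MA = 4 × 2.4844 = 9.9375.
Effort = load / MA = 22 / 9.9375 = 2.2138 kN.

2.21 kN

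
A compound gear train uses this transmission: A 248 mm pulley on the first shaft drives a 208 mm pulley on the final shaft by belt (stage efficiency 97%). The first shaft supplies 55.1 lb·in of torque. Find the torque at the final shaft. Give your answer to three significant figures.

belt 208/248 = 0.83871 → τ = 55.1·0.83871·0.97 = 44.827 lb·in

44.8 lb·in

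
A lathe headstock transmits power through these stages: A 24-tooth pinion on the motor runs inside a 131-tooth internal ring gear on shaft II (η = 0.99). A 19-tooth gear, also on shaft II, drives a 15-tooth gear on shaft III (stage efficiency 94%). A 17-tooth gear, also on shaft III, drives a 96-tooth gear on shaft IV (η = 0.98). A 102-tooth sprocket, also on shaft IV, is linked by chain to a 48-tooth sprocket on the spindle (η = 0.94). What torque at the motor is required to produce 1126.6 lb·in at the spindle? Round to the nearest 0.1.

114.8 lb·in

Overall ratio R = 5.4583 × 0.78947 × 5.6471 × 0.47059 = 11.451; overall efficiency η = 0.99 × 0.94 × 0.98 × 0.94 = 0.8573.
Input torque = output torque / (R × η) = 1126.6 / (11.451 × 0.8573) = 114.76 lb·in.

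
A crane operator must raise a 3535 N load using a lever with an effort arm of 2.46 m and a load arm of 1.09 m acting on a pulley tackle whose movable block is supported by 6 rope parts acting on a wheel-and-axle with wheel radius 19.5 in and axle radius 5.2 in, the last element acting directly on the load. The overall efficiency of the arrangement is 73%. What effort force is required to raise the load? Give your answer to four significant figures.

Lever MA = effort arm / load arm = 2.46/1.09 = 2.2569.
Block-and-tackle MA = number of supporting rope parts = 6.
Wheel-and-axle MA = R/r = 19.5/5.2 = 3.75.
Combined ideal MA = 2.2569 × 6 × 3.75 = 50.78.
Actual MA = 50.78 × 0.73 = 37.069.
Effort = load / actual MA = 3535 / 37.069 = 95.362 N.

95.36 N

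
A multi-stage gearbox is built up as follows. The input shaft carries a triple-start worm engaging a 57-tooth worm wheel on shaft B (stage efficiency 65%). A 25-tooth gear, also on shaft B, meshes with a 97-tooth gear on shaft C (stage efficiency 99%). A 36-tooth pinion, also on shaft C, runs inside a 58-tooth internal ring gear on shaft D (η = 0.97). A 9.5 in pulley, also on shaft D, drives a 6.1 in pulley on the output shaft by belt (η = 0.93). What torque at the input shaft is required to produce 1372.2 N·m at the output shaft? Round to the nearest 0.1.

Overall ratio R = 19 × 3.88 × 1.6111 × 0.64211 = 76.264; overall efficiency η = 0.65 × 0.99 × 0.97 × 0.93 = 0.5805.
Input torque = output torque / (R × η) = 1372.2 / (76.264 × 0.5805) = 30.995 N·m.

31.0 N·m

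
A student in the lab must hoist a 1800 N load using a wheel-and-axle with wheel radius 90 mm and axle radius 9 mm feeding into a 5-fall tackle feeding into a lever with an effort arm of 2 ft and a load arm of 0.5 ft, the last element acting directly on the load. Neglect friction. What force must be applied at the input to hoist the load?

Wheel-and-axle MA = R/r = 90/9 = 10.
Block-and-tackle MA = number of supporting rope parts = 5.
Lever MA = effort arm / load arm = 2/0.5 = 4.
Combined ideal MA = 10 × 5 × 4 = 200.
Effort = load / MA = 1800 / 200 = 9 N.

9 N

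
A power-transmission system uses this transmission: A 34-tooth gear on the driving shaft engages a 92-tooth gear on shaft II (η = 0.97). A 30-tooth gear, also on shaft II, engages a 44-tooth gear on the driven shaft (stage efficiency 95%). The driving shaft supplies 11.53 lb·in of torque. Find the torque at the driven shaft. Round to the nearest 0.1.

42.2 lb·in

gear mesh 92/34 = 2.7059 → τ = 11.53·2.7059·0.97 = 30.263 lb·in
gear mesh 44/30 = 1.4667 → τ = 30.263·1.4667·0.95 = 42.166 lb·in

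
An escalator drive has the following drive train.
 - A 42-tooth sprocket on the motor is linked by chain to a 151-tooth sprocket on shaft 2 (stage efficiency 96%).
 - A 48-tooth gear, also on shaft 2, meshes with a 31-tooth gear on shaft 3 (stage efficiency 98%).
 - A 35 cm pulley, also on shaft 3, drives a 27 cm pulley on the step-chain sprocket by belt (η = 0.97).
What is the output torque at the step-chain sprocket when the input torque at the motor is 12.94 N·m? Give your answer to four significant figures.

Chain: ratio = 151/42 = 3.5952; torque at shaft 2 = 12.94 × 3.5952 × 0.96 = 44.661 N·m.
Gear mesh: ratio = 31/48 = 0.64583; torque at shaft 3 = 44.661 × 0.64583 × 0.98 = 28.267 N·m.
Belt: ratio = 27/35 = 0.77143; torque at the step-chain sprocket = 28.267 × 0.77143 × 0.97 = 21.152 N·m.

21.15 N·m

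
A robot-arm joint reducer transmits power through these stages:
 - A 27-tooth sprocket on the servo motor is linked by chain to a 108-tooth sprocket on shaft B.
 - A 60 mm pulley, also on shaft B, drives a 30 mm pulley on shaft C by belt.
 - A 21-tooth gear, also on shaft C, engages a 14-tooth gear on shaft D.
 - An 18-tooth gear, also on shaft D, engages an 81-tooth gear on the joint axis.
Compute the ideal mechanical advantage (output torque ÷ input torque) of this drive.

6

Each stage contributes driven/driver: chain 108/27 = 4, belt 30/60 = 0.5, gear mesh 14/21 = 0.66667, gear mesh 81/18 = 4.5.
Overall: 4 × 0.5 × 0.66667 × 4.5 = 6.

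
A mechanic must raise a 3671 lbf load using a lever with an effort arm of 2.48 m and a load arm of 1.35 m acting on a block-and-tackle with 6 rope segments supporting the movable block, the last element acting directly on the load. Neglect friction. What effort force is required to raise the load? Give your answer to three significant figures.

333 lbf

Lever MA = effort arm / load arm = 2.48/1.35 = 1.837.
Block-and-tackle MA = number of supporting rope parts = 6.
Combined ideal MA = 1.837 × 6 = 11.022.
Effort = load / MA = 3671 / 11.022 = 333.05 lbf.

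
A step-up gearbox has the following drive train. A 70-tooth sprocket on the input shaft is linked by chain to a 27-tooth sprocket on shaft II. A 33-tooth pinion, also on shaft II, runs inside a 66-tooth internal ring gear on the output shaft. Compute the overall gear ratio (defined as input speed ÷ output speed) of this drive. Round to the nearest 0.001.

Each stage contributes driven/driver: chain 27/70 = 0.38571, internal gear 66/33 = 2.
Overall: 0.38571 × 2 = 0.77143.

0.771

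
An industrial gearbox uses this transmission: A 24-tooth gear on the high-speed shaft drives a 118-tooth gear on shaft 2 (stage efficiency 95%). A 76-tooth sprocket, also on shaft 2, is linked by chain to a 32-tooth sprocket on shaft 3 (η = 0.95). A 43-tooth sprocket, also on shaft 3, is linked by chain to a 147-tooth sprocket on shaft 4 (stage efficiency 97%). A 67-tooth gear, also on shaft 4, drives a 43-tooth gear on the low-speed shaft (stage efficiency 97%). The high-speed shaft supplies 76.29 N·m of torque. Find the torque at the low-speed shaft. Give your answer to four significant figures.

294.2 N·m

Gear mesh: ratio = 118/24 = 4.9167; torque at shaft 2 = 76.29 × 4.9167 × 0.95 = 356.34 N·m.
Chain: ratio = 32/76 = 0.42105; torque at shaft 3 = 356.34 × 0.42105 × 0.95 = 142.54 N·m.
Chain: ratio = 147/43 = 3.4186; torque at shaft 4 = 142.54 × 3.4186 × 0.97 = 472.65 N·m.
Gear mesh: ratio = 43/67 = 0.64179; torque at the low-speed shaft = 472.65 × 0.64179 × 0.97 = 294.24 N·m.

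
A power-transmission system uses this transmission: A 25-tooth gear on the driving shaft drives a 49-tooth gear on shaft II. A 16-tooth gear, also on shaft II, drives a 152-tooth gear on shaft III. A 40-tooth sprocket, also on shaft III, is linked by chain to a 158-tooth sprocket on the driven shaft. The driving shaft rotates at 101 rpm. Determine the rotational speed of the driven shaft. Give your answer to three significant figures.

1.37 rpm

the driving shaft → shaft II (gear mesh, 49/25): 101 ÷ 1.96 = 51.531 rpm
shaft II → shaft III (gear mesh, 152/16): 51.531 ÷ 9.5 = 5.4243 rpm
shaft III → the driven shaft (chain, 158/40): 5.4243 ÷ 3.95 = 1.3732 rpm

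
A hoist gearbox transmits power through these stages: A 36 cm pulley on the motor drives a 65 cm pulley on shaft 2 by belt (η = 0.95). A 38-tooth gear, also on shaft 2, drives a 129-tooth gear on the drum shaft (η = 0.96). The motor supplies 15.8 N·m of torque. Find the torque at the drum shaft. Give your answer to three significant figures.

Belt: ratio = 65/36 = 1.8056; torque at shaft 2 = 15.8 × 1.8056 × 0.95 = 27.101 N·m.
Gear mesh: ratio = 129/38 = 3.3947; torque at the drum shaft = 27.101 × 3.3947 × 0.96 = 88.322 N·m.

88.3 N·m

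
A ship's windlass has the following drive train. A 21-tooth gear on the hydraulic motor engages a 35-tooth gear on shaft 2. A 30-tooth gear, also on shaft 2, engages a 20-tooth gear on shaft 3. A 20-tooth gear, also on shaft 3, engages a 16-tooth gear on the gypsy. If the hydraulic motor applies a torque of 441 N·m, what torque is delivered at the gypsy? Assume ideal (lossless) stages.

392 N·m

Gear mesh: ratio = 35/21 = 1.6667; torque at shaft 2 = 441 × 1.6667 = 735 N·m.
Gear mesh: ratio = 20/30 = 0.66667; torque at shaft 3 = 735 × 0.66667 = 490 N·m.
Gear mesh: ratio = 16/20 = 0.8; torque at the gypsy = 490 × 0.8 = 392 N·m.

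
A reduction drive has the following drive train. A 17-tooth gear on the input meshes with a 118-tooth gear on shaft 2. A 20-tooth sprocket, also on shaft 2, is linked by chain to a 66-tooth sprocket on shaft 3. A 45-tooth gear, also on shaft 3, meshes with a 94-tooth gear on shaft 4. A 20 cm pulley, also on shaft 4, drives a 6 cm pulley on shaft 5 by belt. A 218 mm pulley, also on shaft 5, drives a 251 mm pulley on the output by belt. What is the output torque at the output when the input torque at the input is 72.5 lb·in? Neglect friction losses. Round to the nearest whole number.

1198 lb·in

Gear mesh: ratio = 118/17 = 6.9412; torque at shaft 2 = 72.5 × 6.9412 = 503.24 lb·in.
Chain: ratio = 66/20 = 3.3; torque at shaft 3 = 503.24 × 3.3 = 1660.7 lb·in.
Gear mesh: ratio = 94/45 = 2.0889; torque at shaft 4 = 1660.7 × 2.0889 = 3469 lb·in.
Belt: ratio = 6/20 = 0.3; torque at shaft 5 = 3469 × 0.3 = 1040.7 lb·in.
Belt: ratio = 251/218 = 1.1514; torque at the output = 1040.7 × 1.1514 = 1198.2 lb·in.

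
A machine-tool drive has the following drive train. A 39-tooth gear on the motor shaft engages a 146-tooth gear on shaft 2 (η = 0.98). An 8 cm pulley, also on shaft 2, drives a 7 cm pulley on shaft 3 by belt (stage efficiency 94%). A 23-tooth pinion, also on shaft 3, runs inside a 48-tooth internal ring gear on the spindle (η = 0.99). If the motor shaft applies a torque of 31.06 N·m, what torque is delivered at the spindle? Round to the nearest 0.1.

193.6 N·m

After the gear mesh (146/39): 31.06 × 3.7436 × 0.98 = 113.95 N·m
After the belt (7/8): 113.95 × 0.875 × 0.94 = 93.724 N·m
After the internal gear (48/23): 93.724 × 2.087 × 0.99 = 193.64 N·m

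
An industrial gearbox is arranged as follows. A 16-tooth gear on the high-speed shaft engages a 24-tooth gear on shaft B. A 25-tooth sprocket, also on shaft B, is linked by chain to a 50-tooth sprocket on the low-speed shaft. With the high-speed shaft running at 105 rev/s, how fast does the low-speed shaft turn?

the high-speed shaft → shaft B (gear mesh, 24/16): 105 ÷ 1.5 = 70 rev/s
shaft B → the low-speed shaft (chain, 50/25): 70 ÷ 2 = 35 rev/s

35 rev/s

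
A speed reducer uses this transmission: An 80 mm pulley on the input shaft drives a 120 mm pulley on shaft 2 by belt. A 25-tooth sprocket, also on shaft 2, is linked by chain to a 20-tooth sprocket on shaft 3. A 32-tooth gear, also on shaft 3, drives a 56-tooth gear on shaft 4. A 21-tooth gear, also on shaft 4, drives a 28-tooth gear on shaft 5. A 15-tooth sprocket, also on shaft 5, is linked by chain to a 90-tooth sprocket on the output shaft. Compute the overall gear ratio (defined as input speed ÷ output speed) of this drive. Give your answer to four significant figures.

16.80

Each stage contributes driven/driver: belt 120/80 = 1.5, chain 20/25 = 0.8, gear mesh 56/32 = 1.75, gear mesh 28/21 = 1.3333, chain 90/15 = 6.
Overall: 1.5 × 0.8 × 1.75 × 1.3333 × 6 = 16.8.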